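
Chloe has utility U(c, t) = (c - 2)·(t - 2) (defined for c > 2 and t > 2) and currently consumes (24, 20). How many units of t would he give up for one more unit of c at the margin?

MRS = 9/11

MU_c = (t−2), MU_t = (c−2).
MRS = (t−2)/(c−2).
At (24, 20): MRS = 9/11.
So at (24, 20) the consumer would give up 9/11 units of t for one more unit of c.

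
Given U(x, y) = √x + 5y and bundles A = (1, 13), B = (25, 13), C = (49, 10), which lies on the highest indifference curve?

Evaluate utility at each bundle:
U(A) = 66.000.
U(B) = 70.000.
U(C) = 57.000.
Highest utility is B, so B ≻ A ≻ C.

Bundle B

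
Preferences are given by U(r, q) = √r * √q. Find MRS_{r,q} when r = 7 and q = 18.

MU_r = 0.5·r^(-0.5)·√q and MU_q = 0.5·√r·q^(-0.5).
MRS = MU_r/MU_q = q/r.
At (7, 18): MRS = 18/7.
So at (7, 18) the consumer would give up 18/7 units of q for one more unit of r.

MRS = 18/7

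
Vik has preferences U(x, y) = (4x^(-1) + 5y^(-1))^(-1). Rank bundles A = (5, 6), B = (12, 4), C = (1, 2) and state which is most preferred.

Evaluate utility at each bundle:
U(A) = 0.612.
U(B) = 0.632.
U(C) = 0.154.
Highest utility is B, so B ≻ A ≻ C.

Bundle B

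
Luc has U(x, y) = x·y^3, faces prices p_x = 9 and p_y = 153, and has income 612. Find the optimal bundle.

x* = 17, y* = 3

MU_x = y^3 and MU_y = 3·x·y^2.
MRS = MU_x/MU_y = (1/3)·y/x.
Tangency: set MRS = p_x/p_y = 9/153 = 1/17.
So (1/3)·y/x = 1/17, i.e. y = (3/17)·x.
Substitute into the budget 9·x + 153·y = 612: 36·x = 612, so x* = 17.
Then y* = (3/17)·17 = 3.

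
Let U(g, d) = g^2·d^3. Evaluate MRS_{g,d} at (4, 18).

MRS = 3

MU_g = 2·g·d^3 and MU_d = 3·g^2·d^2.
MRS = MU_g/MU_d = (2/3)·d/g.
At (4, 18): MRS = 3.
That is, one extra unit of g is worth 3 units of d at the margin.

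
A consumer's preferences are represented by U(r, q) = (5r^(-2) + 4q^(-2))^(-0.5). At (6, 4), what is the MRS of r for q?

MRS = 10/27

For CES with ρ = -2, MRS = (5/4)·(q/r)^3.
At (6, 4): MRS = 10/27.
The indifference curve has slope −10/27 at this bundle.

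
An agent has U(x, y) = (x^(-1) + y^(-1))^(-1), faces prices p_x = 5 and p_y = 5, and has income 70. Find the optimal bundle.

For CES with ρ = -1, MRS = (y/x)^2.
Tangency: set MRS = p_x/p_y = 5/5 = 1.
So (y/x)^2 = 1; taking the square root, y/x = 1, i.e. y = x.
Substitute into the budget 5·x + 5·y = 70: 10·x = 70, so x* = 7 and y* = 7.

x* = 7, y* = 7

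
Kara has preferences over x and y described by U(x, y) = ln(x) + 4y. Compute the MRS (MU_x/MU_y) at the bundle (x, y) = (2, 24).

MRS = 0.125

MU_x = 1/x, MU_y = 4.
MRS = 1/x ÷ 4.
At (2, 24): MRS = 0.125.
So at (2, 24) the consumer would give up 0.125 units of y for one more unit of x.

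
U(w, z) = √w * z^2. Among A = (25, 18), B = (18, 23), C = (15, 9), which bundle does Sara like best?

Evaluate utility at each bundle:
U(A) = 1620.000.
U(B) = 2244.357.
U(C) = 313.712.
Highest utility is B, so B ≻ A ≻ C.

Bundle B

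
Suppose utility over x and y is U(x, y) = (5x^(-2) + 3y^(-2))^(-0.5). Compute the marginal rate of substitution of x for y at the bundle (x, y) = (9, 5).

For CES with ρ = -2, MRS = (5/3)·(y/x)^3.
At (9, 5): MRS = 625/2187.
That is, one extra unit of x is worth 625/2187 units of y at the margin.

MRS = 625/2187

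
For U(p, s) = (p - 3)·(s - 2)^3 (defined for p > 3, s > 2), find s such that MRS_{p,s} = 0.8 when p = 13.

s = 26

MU_p = (s−2)^3, MU_s = 3·(p−3)·(s−2)^2.
MRS = (1/3)·(s−2)/(p−3).
Substitute p = 13: MRS = (s − 2)/30. Setting this equal to 0.8 gives s − 2 = 0.8·30 = 24, so s = 26.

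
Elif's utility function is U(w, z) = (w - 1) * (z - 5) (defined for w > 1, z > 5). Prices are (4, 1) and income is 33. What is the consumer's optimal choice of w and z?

MU_w = (z−5), MU_z = (w−1).
MRS = (z−5)/(w−1).
Tangency: set MRS = p_w/p_z = 4/1 = 4.
So (z − 5)/(w − 1) = 4, i.e. (z − 5) = 4·(w − 1).
Rewrite the budget in excess-of-subsistence terms: 4·(w − 1) + 1·(z − 5) = 33 − 4·1 − 1·5 = 24.
Substituting, 8·(w − 1) = 24, so w − 1 = 3 and w* = 4.
Then z − 5 = 4·3 = 12, so z* = 17.

w* = 4, z* = 17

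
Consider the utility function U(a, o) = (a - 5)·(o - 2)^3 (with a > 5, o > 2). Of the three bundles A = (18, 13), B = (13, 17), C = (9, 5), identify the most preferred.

Evaluate utility at each bundle:
U(A) = 17303.
U(B) = 27000.
U(C) = 108.
Highest utility is B, so B ≻ A ≻ C.

Bundle B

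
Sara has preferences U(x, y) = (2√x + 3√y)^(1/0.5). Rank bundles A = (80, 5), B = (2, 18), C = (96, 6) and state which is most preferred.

Bundle C

Evaluate utility at each bundle:
U(A) = 605.000.
U(B) = 242.000.
U(C) = 726.000.
Highest utility is C, so C ≻ A ≻ B.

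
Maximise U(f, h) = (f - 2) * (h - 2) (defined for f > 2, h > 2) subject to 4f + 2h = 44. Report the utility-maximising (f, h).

MU_f = (h−2), MU_h = (f−2).
MRS = (h−2)/(f−2).
Tangency: set MRS = p_f/p_h = 4/2 = 2.
So (h − 2)/(f − 2) = 2, i.e. (h − 2) = 2·(f − 2).
Rewrite the budget in excess-of-subsistence terms: 4·(f − 2) + 2·(h − 2) = 44 − 4·2 − 2·2 = 32.
Substituting, 8·(f − 2) = 32, so f − 2 = 4 and f* = 6.
Then h − 2 = 2·4 = 8, so h* = 10.

f* = 6, h* = 10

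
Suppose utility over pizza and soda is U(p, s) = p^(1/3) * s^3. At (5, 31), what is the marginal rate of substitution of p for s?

MRS = 31/45

MU_p = 1/3·p^(-2/3)·s^3 and MU_s = 3·p^(1/3)·s^2.
MRS = MU_p/MU_s = (1/9)·s/p.
At (5, 31): MRS = 31/45.
That is, one extra unit of p is worth 31/45 units of s at the margin.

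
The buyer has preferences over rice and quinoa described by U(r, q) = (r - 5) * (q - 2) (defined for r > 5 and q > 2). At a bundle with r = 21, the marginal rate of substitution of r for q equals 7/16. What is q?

q = 9

MU_r = (q−2), MU_q = (r−5).
MRS = (q−2)/(r−5).
Substitute r = 21: MRS = (q − 2)/16. Setting this equal to 7/16 gives q − 2 = (7/16)·16 = 7, so q = 9.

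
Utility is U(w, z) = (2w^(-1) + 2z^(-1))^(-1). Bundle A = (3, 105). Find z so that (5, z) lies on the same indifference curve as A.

z = 7

U depends on (w, z) only through S = 2w^(-1) + 2z^(-1), so equal utility means equal S. At (3, 105): S = 24/35.
With w = 5: 2·5^(-1) = 0.4, so 2z^(-1) = 24/35 − 0.4 = 2/7, i.e. z^(-1) = 1/7.
Hence z = 1/(1/7) = 7.
Check: U(5, 7) = 1.4583.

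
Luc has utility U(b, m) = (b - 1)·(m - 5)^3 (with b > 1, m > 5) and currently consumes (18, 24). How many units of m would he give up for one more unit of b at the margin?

MRS = 19/51

MU_b = (m−5)^3, MU_m = 3·(b−1)·(m−5)^2.
MRS = (1/3)·(m−5)/(b−1).
At (18, 24): MRS = 19/51.
That is, one extra unit of b is worth 19/51 units of m at the margin.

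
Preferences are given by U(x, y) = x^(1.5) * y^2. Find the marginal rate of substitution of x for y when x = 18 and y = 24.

MU_x = 1.5·√x·y^2 and MU_y = 2·x^(1.5)·y.
MRS = MU_x/MU_y = (0.75)·y/x.
At (18, 24): MRS = 1.
The indifference curve has slope −1 at this bundle.

MRS = 1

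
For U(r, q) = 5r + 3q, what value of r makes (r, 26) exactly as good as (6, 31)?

r = 9

U(6, 31) = 123.
Set U(r, 26) = 123 and solve.
5r + 3·26 = 123 ⇒ 5r = 45 ⇒ r = 9.
Check: U(9, 26) = 123.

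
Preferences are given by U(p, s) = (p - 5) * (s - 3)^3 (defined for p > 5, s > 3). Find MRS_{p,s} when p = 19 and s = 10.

MU_p = (s−3)^3, MU_s = 3·(p−5)·(s−3)^2.
MRS = (1/3)·(s−3)/(p−5).
At (19, 10): MRS = 1/6.
That is, one extra unit of p is worth 1/6 units of s at the margin.

MRS = 1/6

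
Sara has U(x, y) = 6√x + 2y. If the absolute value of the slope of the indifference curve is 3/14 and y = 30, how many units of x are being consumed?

x = 49

MU_x = 6/(2√x), MU_y = 2.
MRS = 6/(2√x) ÷ 2.
MRS depends only on x: 1.5/√x = 3/14 ⇒ √x = 1.5/(3/14) = 7 ⇒ x = 49.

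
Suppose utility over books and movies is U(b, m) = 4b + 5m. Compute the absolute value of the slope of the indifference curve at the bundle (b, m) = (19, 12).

MU_b = 4, MU_m = 5, so MRS = 4/5 = 0.8 at every bundle.
At (19, 12): MRS = 0.8.
That is, one extra unit of b is worth 0.8 units of m at the margin.

MRS = 0.8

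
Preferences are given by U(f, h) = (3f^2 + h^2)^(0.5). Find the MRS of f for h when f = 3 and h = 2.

For CES with ρ = 2, MRS = (3/1)·(h/f)^(-1).
At (3, 2): MRS = 4.5.
The indifference curve has slope −4.5 at this bundle.

MRS = 4.5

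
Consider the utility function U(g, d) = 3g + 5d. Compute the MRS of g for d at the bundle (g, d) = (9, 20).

MU_g = 3, MU_d = 5, so MRS = 3/5 = 0.6 at every bundle.
At (9, 20): MRS = 0.6.
That is, one extra unit of g is worth 0.6 units of d at the margin.

MRS = 0.6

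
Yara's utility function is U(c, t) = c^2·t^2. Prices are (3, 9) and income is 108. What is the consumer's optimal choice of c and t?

c* = 18, t* = 6

MU_c = 2·c·t^2 and MU_t = 2·c^2·t.
MRS = MU_c/MU_t = t/c.
Tangency: set MRS = p_c/p_t = 3/9 = 1/3.
So t/c = 1/3, i.e. t = (1/3)·c.
Substitute into the budget 3·c + 9·t = 108: 6·c = 108, so c* = 18.
Then t* = (1/3)·18 = 6.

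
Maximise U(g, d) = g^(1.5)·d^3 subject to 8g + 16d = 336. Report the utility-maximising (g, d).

MU_g = 1.5·√g·d^3 and MU_d = 3·g^(1.5)·d^2.
MRS = MU_g/MU_d = (0.5)·d/g.
Tangency: set MRS = p_g/p_d = 8/16 = 0.5.
So (0.5)·d/g = 0.5, i.e. d = g.
Substitute into the budget 8·g + 16·d = 336: 24·g = 336, so g* = 14.
Then d* = 14.

g* = 14, d* = 14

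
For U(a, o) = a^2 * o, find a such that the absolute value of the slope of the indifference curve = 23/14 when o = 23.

a = 28

MU_a = 2·a·o and MU_o = a^2.
MRS = MU_a/MU_o = (2/1)·o/a.
Substitute o = 23: MRS = 46/a. Setting 46/a = 23/14 gives a = 46/(23/14) = 28.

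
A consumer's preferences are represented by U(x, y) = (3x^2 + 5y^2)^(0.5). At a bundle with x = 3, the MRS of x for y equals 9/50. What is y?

For CES with ρ = 2, MRS = (3/5)·(y/x)^(-1).
Setting (3/5)·(y/3)^(-1) = 9/50 gives (y/3)^(-1) = 0.3, so y/3 = 10/3 and y = 10.

y = 10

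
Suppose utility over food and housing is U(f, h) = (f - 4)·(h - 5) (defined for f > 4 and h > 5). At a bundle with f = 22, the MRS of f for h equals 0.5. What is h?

MU_f = (h−5), MU_h = (f−4).
MRS = (h−5)/(f−4).
Substitute f = 22: MRS = (h − 5)/18. Setting this equal to 0.5 gives h − 5 = 0.5·18 = 9, so h = 14.

h = 14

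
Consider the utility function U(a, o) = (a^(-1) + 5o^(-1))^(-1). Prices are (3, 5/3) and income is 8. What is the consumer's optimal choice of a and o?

a* = 1, o* = 3

For CES with ρ = -1, MRS = (1/5)·(o/a)^2.
Tangency: set MRS = p_a/p_o = 3/(5/3) = 1.8.
So (o/a)^2 = 9; taking the square root, o/a = 3, i.e. o = 3·a.
Substitute into the budget 3·a + (5/3)·o = 8: 8·a = 8, so a* = 1 and o* = 3·1 = 3.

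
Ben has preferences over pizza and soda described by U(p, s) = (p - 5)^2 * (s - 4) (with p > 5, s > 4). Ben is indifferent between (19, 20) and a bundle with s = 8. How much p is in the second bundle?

p = 33

U(19, 20) = 3136.
Set U(p, 8) = 3136 and solve.
With s = 8: (8 − 4) = 4, so (p − 5)^2 = 3136/4 = 784.
Taking the square root (with p > 5): p − 5 = 28, so p = 33.
Check: U(33, 8) = 3136.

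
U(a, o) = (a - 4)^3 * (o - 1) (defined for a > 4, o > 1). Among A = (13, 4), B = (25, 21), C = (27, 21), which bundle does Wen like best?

Bundle C

Evaluate utility at each bundle:
U(A) = 2187.
U(B) = 185220.
U(C) = 243340.
Highest utility is C, so C ≻ B ≻ A.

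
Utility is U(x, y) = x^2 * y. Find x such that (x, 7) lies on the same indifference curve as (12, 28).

x = 24

U(12, 28) = 4032.
Set U(x, 7) = 4032 and solve.
With y = 7: x^2 = 4032/7 = 576; taking the square root, x = 24.
Check: U(24, 7) = 4032.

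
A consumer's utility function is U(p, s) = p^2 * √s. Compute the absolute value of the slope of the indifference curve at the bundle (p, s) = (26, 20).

MU_p = 2·p·√s and MU_s = 0.5·p^2·s^(-0.5).
MRS = MU_p/MU_s = (4)·s/p.
At (26, 20): MRS = 40/13.
The indifference curve has slope −40/13 at this bundle.

MRS = 40/13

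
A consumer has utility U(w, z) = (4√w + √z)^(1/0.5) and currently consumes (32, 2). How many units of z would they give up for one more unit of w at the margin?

For CES with ρ = 0.5, MRS = (4/1)·√(z/w).
At (32, 2): MRS = 1.
The indifference curve has slope −1 at this bundle.

MRS = 1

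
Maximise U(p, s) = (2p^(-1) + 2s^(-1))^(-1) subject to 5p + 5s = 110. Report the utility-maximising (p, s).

For CES with ρ = -1, MRS = (s/p)^2.
Tangency: set MRS = p_p/p_s = 5/5 = 1.
So (s/p)^2 = 1; taking the square root, s/p = 1, i.e. s = p.
Substitute into the budget 5·p + 5·s = 110: 10·p = 110, so p* = 11 and s* = 11.

p* = 11, s* = 11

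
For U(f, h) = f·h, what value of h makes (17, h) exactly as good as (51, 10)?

U(51, 10) = 510.
Set U(17, h) = 510 and solve.
With f = 17: h = 510/17 = 30.
Check: U(17, 30) = 510.

h = 30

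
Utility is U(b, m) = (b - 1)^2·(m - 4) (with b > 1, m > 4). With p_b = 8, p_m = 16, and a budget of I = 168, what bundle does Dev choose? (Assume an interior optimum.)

MU_b = 2·(b−1)·(m−4), MU_m = (b−1)^2.
MRS = (2/1)·(m−4)/(b−1).
Tangency: set MRS = p_b/p_m = 8/16 = 0.5.
So (2/1)·(m − 4)/(b − 1) = 0.5, i.e. (m − 4) = 0.25·(b − 1).
Rewrite the budget in excess-of-subsistence terms: 8·(b − 1) + 16·(m − 4) = 168 − 8·1 − 16·4 = 96.
Substituting, 12·(b − 1) = 96, so b − 1 = 8 and b* = 9.
Then m − 4 = 0.25·8 = 2, so m* = 6.

b* = 9, m* = 6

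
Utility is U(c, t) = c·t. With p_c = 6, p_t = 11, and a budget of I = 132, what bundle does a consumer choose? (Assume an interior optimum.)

c* = 11, t* = 6

MU_c = t and MU_t = c.
MRS = MU_c/MU_t = t/c.
Tangency: set MRS = p_c/p_t = 6/11.
So t/c = 6/11, i.e. t = (6/11)·c.
Substitute into the budget 6·c + 11·t = 132: 12·c = 132, so c* = 11.
Then t* = (6/11)·11 = 6.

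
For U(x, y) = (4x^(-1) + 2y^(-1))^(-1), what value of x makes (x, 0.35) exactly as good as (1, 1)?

U depends on (x, y) only through S = 4x^(-1) + 2y^(-1), so equal utility means equal S. At (1, 1): S = 6.
With y = 0.35: 2·0.35^(-1) = 40/7, so 4x^(-1) = 6 − 40/7 = 2/7, i.e. x^(-1) = 1/14.
Hence x = 1/(1/14) = 14.
Check: U(14, 0.35) = 0.1667.

x = 14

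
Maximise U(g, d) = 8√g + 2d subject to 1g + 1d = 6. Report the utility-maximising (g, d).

MU_g = 8/(2√g), MU_d = 2.
MRS = 8/(2√g) ÷ 2.
Tangency: set MRS = p_g/p_d = 1/1 = 1.
MRS depends only on g: 2/√g = 1 ⇒ √g = 2/1 = 2 ⇒ g* = 4.
From the budget, 1·d = 6 − 1·4 = 2, so d* = 2.

g* = 4, d* = 2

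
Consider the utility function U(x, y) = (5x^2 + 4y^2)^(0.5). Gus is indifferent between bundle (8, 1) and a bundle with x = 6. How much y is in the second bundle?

y = 6

U depends on (x, y) only through S = 5x^2 + 4y^2, so equal utility means equal S. At (8, 1): S = 324.
With x = 6: 5·6^2 = 180, so 4y^2 = 324 − 180 = 144, i.e. y^2 = 36.
Hence y = √36 = 6.
Check: U(6, 6) = 18.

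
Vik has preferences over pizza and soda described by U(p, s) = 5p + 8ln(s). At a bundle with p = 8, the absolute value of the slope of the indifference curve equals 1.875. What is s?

s = 3

MU_p = 5, MU_s = 8/s.
MRS = 5 ÷ (8/s).
MRS depends only on s: 0.625·s = 1.875 ⇒ s = 1.875/0.625 = 3.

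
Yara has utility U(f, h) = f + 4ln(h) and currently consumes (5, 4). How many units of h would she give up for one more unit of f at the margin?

MRS = 1

MU_f = 1, MU_h = 4/h.
MRS = 1 ÷ (4/h).
At (5, 4): MRS = 1.
The indifference curve has slope −1 at this bundle.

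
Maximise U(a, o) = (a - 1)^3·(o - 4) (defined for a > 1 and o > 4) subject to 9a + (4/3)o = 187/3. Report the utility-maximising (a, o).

a* = 5, o* = 13

MU_a = 3·(a−1)^2·(o−4), MU_o = (a−1)^3.
MRS = (3/1)·(o−4)/(a−1).
Tangency: set MRS = p_a/p_o = 9/(4/3) = 6.75.
So (3/1)·(o − 4)/(a − 1) = 6.75, i.e. (o − 4) = 2.25·(a − 1).
Rewrite the budget in excess-of-subsistence terms: 9·(a − 1) + (4/3)·(o − 4) = 187/3 − 9·1 − (4/3)·4 = 48.
Substituting, 12·(a − 1) = 48, so a − 1 = 4 and a* = 5.
Then o − 4 = 2.25·4 = 9, so o* = 13.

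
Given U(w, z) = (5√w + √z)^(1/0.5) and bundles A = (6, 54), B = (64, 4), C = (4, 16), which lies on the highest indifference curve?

Evaluate utility at each bundle:
U(A) = 384.000.
U(B) = 1764.000.
U(C) = 196.000.
Highest utility is B, so B ≻ A ≻ C.

Bundle B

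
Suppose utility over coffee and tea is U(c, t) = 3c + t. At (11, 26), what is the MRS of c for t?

MU_c = 3, MU_t = 1, so MRS = 3/1 = 3 at every bundle.
At (11, 26): MRS = 3.
That is, one extra unit of c is worth 3 units of t at the margin.

MRS = 3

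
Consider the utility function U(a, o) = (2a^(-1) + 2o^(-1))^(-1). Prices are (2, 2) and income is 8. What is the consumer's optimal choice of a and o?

For CES with ρ = -1, MRS = (o/a)^2.
Tangency: set MRS = p_a/p_o = 2/2 = 1.
So (o/a)^2 = 1; taking the square root, o/a = 1, i.e. o = a.
Substitute into the budget 2·a + 2·o = 8: 4·a = 8, so a* = 2 and o* = 2.

a* = 2, o* = 2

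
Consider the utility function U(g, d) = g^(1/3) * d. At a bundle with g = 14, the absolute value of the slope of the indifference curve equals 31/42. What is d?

d = 31

MU_g = 1/3·g^(-2/3)·d and MU_d = g^(1/3).
MRS = MU_g/MU_d = (1/3)·d/g.
Substitute g = 14: MRS = d/42. Setting d/42 = 31/42 gives d = (31/42)·42 = 31.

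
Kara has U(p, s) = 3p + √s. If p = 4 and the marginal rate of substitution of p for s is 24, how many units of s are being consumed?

MU_p = 3, MU_s = 1/(2√s).
MRS = 3 ÷ (1/(2√s)).
MRS depends only on s: 6·√s = 24 ⇒ √s = 24/6 = 4 ⇒ s = 16.

s = 16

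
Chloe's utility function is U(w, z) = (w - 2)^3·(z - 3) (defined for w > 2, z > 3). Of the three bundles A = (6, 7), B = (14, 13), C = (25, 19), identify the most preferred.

Bundle C

Evaluate utility at each bundle:
U(A) = 256.
U(B) = 17280.
U(C) = 194672.
Highest utility is C, so C ≻ B ≻ A.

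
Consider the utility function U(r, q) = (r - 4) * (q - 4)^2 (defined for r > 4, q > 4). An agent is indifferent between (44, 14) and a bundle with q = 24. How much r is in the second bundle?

U(44, 14) = 4000.
Set U(r, 24) = 4000 and solve.
With q = 24: (24 − 4)^2 = 400, so (r − 4) = 4000/400 = 10.
So r = 4 + 10 = 14.
Check: U(14, 24) = 4000.

r = 14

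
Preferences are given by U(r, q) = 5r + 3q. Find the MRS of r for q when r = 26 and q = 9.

MRS = 5/3

MU_r = 5, MU_q = 3, so MRS = 5/3 at every bundle.
At (26, 9): MRS = 5/3.
So at (26, 9) the consumer would give up 5/3 units of q for one more unit of r.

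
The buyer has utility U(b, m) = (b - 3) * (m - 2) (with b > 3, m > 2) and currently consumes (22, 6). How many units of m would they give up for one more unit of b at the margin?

MU_b = (m−2), MU_m = (b−3).
MRS = (m−2)/(b−3).
At (22, 6): MRS = 4/19.
So at (22, 6) the consumer would give up 4/19 units of m for one more unit of b.

MRS = 4/19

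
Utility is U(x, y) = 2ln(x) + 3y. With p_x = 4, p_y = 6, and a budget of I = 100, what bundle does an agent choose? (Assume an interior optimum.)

MU_x = 2/x, MU_y = 3.
MRS = 2/x ÷ 3.
Tangency: set MRS = p_x/p_y = 4/6 = 2/3.
MRS depends only on x: (2/3)/x = 2/3 ⇒ x* = (2/3)/(2/3) = 1.
From the budget, 6·y = 100 − 4·1 = 96, so y* = 16.

x* = 1, y* = 16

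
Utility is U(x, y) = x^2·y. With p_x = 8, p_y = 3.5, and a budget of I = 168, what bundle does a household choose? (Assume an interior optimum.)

MU_x = 2·x·y and MU_y = x^2.
MRS = MU_x/MU_y = (2/1)·y/x.
Tangency: set MRS = p_x/p_y = 8/3.5 = 16/7.
So (2/1)·y/x = 16/7, i.e. y = (8/7)·x.
Substitute into the budget 8·x + 3.5·y = 168: 12·x = 168, so x* = 14.
Then y* = (8/7)·14 = 16.

x* = 14, y* = 16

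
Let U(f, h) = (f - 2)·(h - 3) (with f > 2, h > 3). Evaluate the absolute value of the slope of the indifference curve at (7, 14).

MRS = 2.2

MU_f = (h−3), MU_h = (f−2).
MRS = (h−3)/(f−2).
At (7, 14): MRS = 2.2.
The indifference curve has slope −2.2 at this bundle.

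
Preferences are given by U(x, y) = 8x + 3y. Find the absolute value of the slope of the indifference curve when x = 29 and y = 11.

MRS = 8/3

MU_x = 8, MU_y = 3, so MRS = 8/3 at every bundle.
At (29, 11): MRS = 8/3.
That is, one extra unit of x is worth 8/3 units of y at the margin.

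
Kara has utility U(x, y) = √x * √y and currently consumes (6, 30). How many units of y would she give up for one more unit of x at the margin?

MRS = 5

MU_x = 0.5·x^(-0.5)·√y and MU_y = 0.5·√x·y^(-0.5).
MRS = MU_x/MU_y = y/x.
At (6, 30): MRS = 5.
That is, one extra unit of x is worth 5 units of y at the margin.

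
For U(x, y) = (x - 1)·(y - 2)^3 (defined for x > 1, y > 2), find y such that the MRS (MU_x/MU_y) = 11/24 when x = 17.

MU_x = (y−2)^3, MU_y = 3·(x−1)·(y−2)^2.
MRS = (1/3)·(y−2)/(x−1).
Substitute x = 17: MRS = (y − 2)/48. Setting this equal to 11/24 gives y − 2 = (11/24)·48 = 22, so y = 24.

y = 24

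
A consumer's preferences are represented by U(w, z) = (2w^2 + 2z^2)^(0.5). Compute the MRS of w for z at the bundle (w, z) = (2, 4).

For CES with ρ = 2, MRS = (z/w)^(-1).
At (2, 4): MRS = 0.5.
The indifference curve has slope −0.5 at this bundle.

MRS = 0.5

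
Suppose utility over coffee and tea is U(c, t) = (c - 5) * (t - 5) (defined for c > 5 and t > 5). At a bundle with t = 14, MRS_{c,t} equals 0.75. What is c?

MU_c = (t−5), MU_t = (c−5).
MRS = (t−5)/(c−5).
Substitute t = 14: MRS = 9/(c − 5). Setting this equal to 0.75 gives c − 5 = 9/0.75 = 12, so c = 17.

c = 17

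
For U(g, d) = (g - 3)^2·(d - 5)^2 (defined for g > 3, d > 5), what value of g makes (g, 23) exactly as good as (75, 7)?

U(75, 7) = 20736.
Set U(g, 23) = 20736 and solve.
With d = 23: (23 − 5)^2 = 324, so (g − 3)^2 = 20736/324 = 64.
Taking the square root (with g > 3): g − 3 = 8, so g = 11.
Check: U(11, 23) = 20736.

g = 11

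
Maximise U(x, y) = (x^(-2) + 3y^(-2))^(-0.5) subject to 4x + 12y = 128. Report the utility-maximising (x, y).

For CES with ρ = -2, MRS = (1/3)·(y/x)^3.
Tangency: set MRS = p_x/p_y = 4/12 = 1/3.
So (y/x)^3 = 1; taking the cube root, y/x = 1, i.e. y = x.
Substitute into the budget 4·x + 12·y = 128: 16·x = 128, so x* = 8 and y* = 8.

x* = 8, y* = 8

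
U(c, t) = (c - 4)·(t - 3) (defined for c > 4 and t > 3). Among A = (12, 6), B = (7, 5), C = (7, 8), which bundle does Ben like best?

Bundle A

Evaluate utility at each bundle:
U(A) = 24.
U(B) = 6.
U(C) = 15.
Highest utility is A, so A ≻ C ≻ B.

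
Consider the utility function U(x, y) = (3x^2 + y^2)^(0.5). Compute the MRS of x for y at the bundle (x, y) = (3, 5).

For CES with ρ = 2, MRS = (3/1)·(y/x)^(-1).
At (3, 5): MRS = 1.8.
That is, one extra unit of x is worth 1.8 units of y at the margin.

MRS = 1.8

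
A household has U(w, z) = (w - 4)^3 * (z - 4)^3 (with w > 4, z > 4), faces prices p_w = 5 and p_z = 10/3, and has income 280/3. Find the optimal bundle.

w* = 10, z* = 13

MU_w = 3·(w−4)^2·(z−4)^3, MU_z = 3·(w−4)^3·(z−4)^2.
MRS = (z−4)/(w−4).
Tangency: set MRS = p_w/p_z = 5/(10/3) = 1.5.
So (z − 4)/(w − 4) = 1.5, i.e. (z − 4) = 1.5·(w − 4).
Rewrite the budget in excess-of-subsistence terms: 5·(w − 4) + (10/3)·(z − 4) = 280/3 − 5·4 − (10/3)·4 = 60.
Substituting, 10·(w − 4) = 60, so w − 4 = 6 and w* = 10.
Then z − 4 = 1.5·6 = 9, so z* = 13.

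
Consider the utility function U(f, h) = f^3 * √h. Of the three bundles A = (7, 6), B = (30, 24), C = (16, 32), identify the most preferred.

Bundle B

Evaluate utility at each bundle:
U(A) = 840.175.
U(B) = 132272.446.
U(C) = 23170.475.
Highest utility is B, so B ≻ C ≻ A.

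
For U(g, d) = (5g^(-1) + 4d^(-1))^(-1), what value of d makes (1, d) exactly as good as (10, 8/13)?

d = 2

U depends on (g, d) only through S = 5g^(-1) + 4d^(-1), so equal utility means equal S. At (10, 8/13): S = 7.
With g = 1: 5·1^(-1) = 5, so 4d^(-1) = 7 − 5 = 2, i.e. d^(-1) = 0.5.
Hence d = 1/0.5 = 2.
Check: U(1, 2) = 0.1429.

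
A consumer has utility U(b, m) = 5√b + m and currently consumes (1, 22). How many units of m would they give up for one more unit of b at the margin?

MU_b = 5/(2√b), MU_m = 1.
MRS = 5/(2√b) ÷ 1.
At (1, 22): MRS = 2.5.
That is, one extra unit of b is worth 2.5 units of m at the margin.

MRS = 2.5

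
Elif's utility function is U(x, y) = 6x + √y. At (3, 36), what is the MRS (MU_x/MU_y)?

MU_x = 6, MU_y = 1/(2√y).
MRS = 6 ÷ (1/(2√y)).
At (3, 36): MRS = 72.
The indifference curve has slope −72 at this bundle.

MRS = 72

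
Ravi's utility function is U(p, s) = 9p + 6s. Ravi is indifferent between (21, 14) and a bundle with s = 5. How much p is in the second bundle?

U(21, 14) = 273.
Set U(p, 5) = 273 and solve.
9p + 6·5 = 273 ⇒ 9p = 243 ⇒ p = 27.
Check: U(27, 5) = 273.

p = 27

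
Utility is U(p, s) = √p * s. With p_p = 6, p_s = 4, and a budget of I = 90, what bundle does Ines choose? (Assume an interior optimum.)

p* = 5, s* = 15

MU_p = 0.5·p^(-0.5)·s and MU_s = √p.
MRS = MU_p/MU_s = (0.5)·s/p.
Tangency: set MRS = p_p/p_s = 6/4 = 1.5.
So (0.5)·s/p = 1.5, i.e. s = 3·p.
Substitute into the budget 6·p + 4·s = 90: 18·p = 90, so p* = 5.
Then s* = 3·5 = 15.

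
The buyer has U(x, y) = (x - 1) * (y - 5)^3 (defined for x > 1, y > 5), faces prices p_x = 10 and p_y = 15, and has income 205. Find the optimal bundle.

MU_x = (y−5)^3, MU_y = 3·(x−1)·(y−5)^2.
MRS = (1/3)·(y−5)/(x−1).
Tangency: set MRS = p_x/p_y = 10/15 = 2/3.
So (1/3)·(y − 5)/(x − 1) = 2/3, i.e. (y − 5) = 2·(x − 1).
Rewrite the budget in excess-of-subsistence terms: 10·(x − 1) + 15·(y − 5) = 205 − 10·1 − 15·5 = 120.
Substituting, 40·(x − 1) = 120, so x − 1 = 3 and x* = 4.
Then y − 5 = 2·3 = 6, so y* = 11.

x* = 4, y* = 11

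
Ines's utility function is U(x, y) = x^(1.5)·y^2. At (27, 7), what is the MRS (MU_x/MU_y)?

MRS = 7/36

MU_x = 1.5·√x·y^2 and MU_y = 2·x^(1.5)·y.
MRS = MU_x/MU_y = (0.75)·y/x.
At (27, 7): MRS = 7/36.
So at (27, 7) the consumer would give up 7/36 units of y for one more unit of x.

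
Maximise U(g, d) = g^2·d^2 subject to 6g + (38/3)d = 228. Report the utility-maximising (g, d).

g* = 19, d* = 9

MU_g = 2·g·d^2 and MU_d = 2·g^2·d.
MRS = MU_g/MU_d = d/g.
Tangency: set MRS = p_g/p_d = 6/(38/3) = 9/19.
So d/g = 9/19, i.e. d = (9/19)·g.
Substitute into the budget 6·g + (38/3)·d = 228: 12·g = 228, so g* = 19.
Then d* = (9/19)·19 = 9.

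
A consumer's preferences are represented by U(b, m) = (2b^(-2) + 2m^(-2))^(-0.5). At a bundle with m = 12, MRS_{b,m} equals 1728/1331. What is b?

For CES with ρ = -2, MRS = (m/b)^3.
Setting (12/b)^3 = 1728/1331 gives 12/b = 12/11 and b = 11.

b = 11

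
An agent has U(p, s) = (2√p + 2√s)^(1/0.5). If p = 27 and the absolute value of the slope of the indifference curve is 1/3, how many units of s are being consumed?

s = 3

For CES with ρ = 0.5, MRS = √(s/p).
Setting √(s/27) = 1/3 gives s/27 = 1/9 and s = 3.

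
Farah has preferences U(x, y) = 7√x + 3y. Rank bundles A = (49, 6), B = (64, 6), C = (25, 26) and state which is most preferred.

Evaluate utility at each bundle:
U(A) = 67.000.
U(B) = 74.000.
U(C) = 113.000.
Highest utility is C, so C ≻ B ≻ A.

Bundle C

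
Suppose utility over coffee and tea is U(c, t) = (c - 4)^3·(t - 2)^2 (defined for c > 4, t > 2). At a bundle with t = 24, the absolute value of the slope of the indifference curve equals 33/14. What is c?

MU_c = 3·(c−4)^2·(t−2)^2, MU_t = 2·(c−4)^3·(t−2).
MRS = (3/2)·(t−2)/(c−4).
Substitute t = 24: MRS = 33/(c − 4). Setting this equal to 33/14 gives c − 4 = 33/(33/14) = 14, so c = 18.

c = 18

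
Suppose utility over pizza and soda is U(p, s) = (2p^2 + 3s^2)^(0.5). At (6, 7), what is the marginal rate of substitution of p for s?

For CES with ρ = 2, MRS = (2/3)·(s/p)^(-1).
At (6, 7): MRS = 4/7.
So at (6, 7) the consumer would give up 4/7 units of s for one more unit of p.

MRS = 4/7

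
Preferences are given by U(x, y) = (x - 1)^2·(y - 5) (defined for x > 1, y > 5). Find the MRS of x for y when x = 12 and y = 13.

MU_x = 2·(x−1)·(y−5), MU_y = (x−1)^2.
MRS = (2/1)·(y−5)/(x−1).
At (12, 13): MRS = 16/11.
That is, one extra unit of x is worth 16/11 units of y at the margin.

MRS = 16/11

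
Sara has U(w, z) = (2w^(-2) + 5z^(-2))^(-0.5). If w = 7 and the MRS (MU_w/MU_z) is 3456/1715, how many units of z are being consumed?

z = 12

For CES with ρ = -2, MRS = (2/5)·(z/w)^3.
Setting (2/5)·(z/7)^3 = 3456/1715 gives (z/7)^3 = 1728/343, so z/7 = 12/7 and z = 12.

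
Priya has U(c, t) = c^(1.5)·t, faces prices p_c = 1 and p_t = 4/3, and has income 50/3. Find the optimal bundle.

MU_c = 1.5·√c·t and MU_t = c^(1.5).
MRS = MU_c/MU_t = (1.5)·t/c.
Tangency: set MRS = p_c/p_t = 1/(4/3) = 0.75.
So (1.5)·t/c = 0.75, i.e. t = 0.5·c.
Substitute into the budget 1·c + (4/3)·t = 50/3: (5/3)·c = 50/3, so c* = 10.
Then t* = 0.5·10 = 5.

c* = 10, t* = 5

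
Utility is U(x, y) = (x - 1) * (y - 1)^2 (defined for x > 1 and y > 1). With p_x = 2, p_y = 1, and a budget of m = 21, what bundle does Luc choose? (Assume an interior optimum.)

MU_x = (y−1)^2, MU_y = 2·(x−1)·(y−1).
MRS = (1/2)·(y−1)/(x−1).
Tangency: set MRS = p_x/p_y = 2/1 = 2.
So (1/2)·(y − 1)/(x − 1) = 2, i.e. (y − 1) = 4·(x − 1).
Rewrite the budget in excess-of-subsistence terms: 2·(x − 1) + 1·(y − 1) = 21 − 2·1 − 1·1 = 18.
Substituting, 6·(x − 1) = 18, so x − 1 = 3 and x* = 4.
Then y − 1 = 4·3 = 12, so y* = 13.

x* = 4, y* = 13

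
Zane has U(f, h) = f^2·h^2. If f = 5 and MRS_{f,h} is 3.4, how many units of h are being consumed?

MU_f = 2·f·h^2 and MU_h = 2·f^2·h.
MRS = MU_f/MU_h = h/f.
Substitute f = 5: MRS = h/5. Setting h/5 = 3.4 gives h = 3.4·5 = 17.

h = 17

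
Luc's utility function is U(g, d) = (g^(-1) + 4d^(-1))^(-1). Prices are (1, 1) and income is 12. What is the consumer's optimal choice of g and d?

g* = 4, d* = 8

For CES with ρ = -1, MRS = (1/4)·(d/g)^2.
Tangency: set MRS = p_g/p_d = 1/1 = 1.
So (d/g)^2 = 4; taking the square root, d/g = 2, i.e. d = 2·g.
Substitute into the budget 1·g + 1·d = 12: 3·g = 12, so g* = 4 and d* = 2·4 = 8.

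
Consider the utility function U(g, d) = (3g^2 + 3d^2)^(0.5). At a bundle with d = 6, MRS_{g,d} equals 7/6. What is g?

g = 7

For CES with ρ = 2, MRS = (d/g)^(-1).
Setting (6/g)^(-1) = 7/6 gives 6/g = 6/7 and g = 7.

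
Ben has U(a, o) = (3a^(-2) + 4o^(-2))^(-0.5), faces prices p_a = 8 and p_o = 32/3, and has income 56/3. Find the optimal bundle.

For CES with ρ = -2, MRS = (3/4)·(o/a)^3.
Tangency: set MRS = p_a/p_o = 8/(32/3) = 0.75.
So (o/a)^3 = 1; taking the cube root, o/a = 1, i.e. o = a.
Substitute into the budget 8·a + (32/3)·o = 56/3: (56/3)·a = 56/3, so a* = 1 and o* = 1.

a* = 1, o* = 1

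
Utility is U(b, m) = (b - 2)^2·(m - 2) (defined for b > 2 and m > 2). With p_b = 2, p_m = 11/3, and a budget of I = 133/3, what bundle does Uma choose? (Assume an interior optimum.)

MU_b = 2·(b−2)·(m−2), MU_m = (b−2)^2.
MRS = (2/1)·(m−2)/(b−2).
Tangency: set MRS = p_b/p_m = 2/(11/3) = 6/11.
So (2/1)·(m − 2)/(b − 2) = 6/11, i.e. (m − 2) = (3/11)·(b − 2).
Rewrite the budget in excess-of-subsistence terms: 2·(b − 2) + (11/3)·(m − 2) = 133/3 − 2·2 − (11/3)·2 = 33.
Substituting, 3·(b − 2) = 33, so b − 2 = 11 and b* = 13.
Then m − 2 = (3/11)·11 = 3, so m* = 5.

b* = 13, m* = 5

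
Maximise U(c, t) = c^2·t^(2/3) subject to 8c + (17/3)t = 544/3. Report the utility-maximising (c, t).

MU_c = 2·c·t^(2/3) and MU_t = 2/3·c^2·t^(-1/3).
MRS = MU_c/MU_t = (3)·t/c.
Tangency: set MRS = p_c/p_t = 8/(17/3) = 24/17.
So (3)·t/c = 24/17, i.e. t = (8/17)·c.
Substitute into the budget 8·c + (17/3)·t = 544/3: (32/3)·c = 544/3, so c* = 17.
Then t* = (8/17)·17 = 8.

c* = 17, t* = 8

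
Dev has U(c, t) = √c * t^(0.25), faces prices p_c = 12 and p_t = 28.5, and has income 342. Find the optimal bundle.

MU_c = 0.5·c^(-0.5)·t^(0.25) and MU_t = 0.25·√c·t^(-0.75).
MRS = MU_c/MU_t = (2)·t/c.
Tangency: set MRS = p_c/p_t = 12/28.5 = 8/19.
So (2)·t/c = 8/19, i.e. t = (4/19)·c.
Substitute into the budget 12·c + 28.5·t = 342: 18·c = 342, so c* = 19.
Then t* = (4/19)·19 = 4.

c* = 19, t* = 4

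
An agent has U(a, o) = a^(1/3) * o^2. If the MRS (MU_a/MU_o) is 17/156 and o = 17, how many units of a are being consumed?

MU_a = 1/3·a^(-2/3)·o^2 and MU_o = 2·a^(1/3)·o.
MRS = MU_a/MU_o = (1/6)·o/a.
Substitute o = 17: MRS = (17/6)/a. Setting (17/6)/a = 17/156 gives a = (17/6)/(17/156) = 26.

a = 26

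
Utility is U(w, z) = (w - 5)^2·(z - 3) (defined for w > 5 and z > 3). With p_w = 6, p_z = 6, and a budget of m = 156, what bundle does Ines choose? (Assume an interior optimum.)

MU_w = 2·(w−5)·(z−3), MU_z = (w−5)^2.
MRS = (2/1)·(z−3)/(w−5).
Tangency: set MRS = p_w/p_z = 6/6 = 1.
So (2/1)·(z − 3)/(w − 5) = 1, i.e. (z − 3) = 0.5·(w − 5).
Rewrite the budget in excess-of-subsistence terms: 6·(w − 5) + 6·(z − 3) = 156 − 6·5 − 6·3 = 108.
Substituting, 9·(w − 5) = 108, so w − 5 = 12 and w* = 17.
Then z − 3 = 0.5·12 = 6, so z* = 9.

w* = 17, z* = 9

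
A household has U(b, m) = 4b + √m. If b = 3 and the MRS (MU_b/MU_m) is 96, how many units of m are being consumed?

MU_b = 4, MU_m = 1/(2√m).
MRS = 4 ÷ (1/(2√m)).
MRS depends only on m: 8·√m = 96 ⇒ √m = 96/8 = 12 ⇒ m = 144.

m = 144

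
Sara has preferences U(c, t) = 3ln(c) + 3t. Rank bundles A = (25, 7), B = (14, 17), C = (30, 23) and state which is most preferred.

Evaluate utility at each bundle:
U(A) = 30.657.
U(B) = 58.917.
U(C) = 79.204.
Highest utility is C, so C ≻ B ≻ A.

Bundle C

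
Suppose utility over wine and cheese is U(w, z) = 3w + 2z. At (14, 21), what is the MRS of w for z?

MU_w = 3, MU_z = 2, so MRS = 3/2 = 1.5 at every bundle.
At (14, 21): MRS = 1.5.
That is, one extra unit of w is worth 1.5 units of z at the margin.

MRS = 1.5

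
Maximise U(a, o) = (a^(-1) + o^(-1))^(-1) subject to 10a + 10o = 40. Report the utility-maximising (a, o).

For CES with ρ = -1, MRS = (o/a)^2.
Tangency: set MRS = p_a/p_o = 10/10 = 1.
So (o/a)^2 = 1; taking the square root, o/a = 1, i.e. o = a.
Substitute into the budget 10·a + 10·o = 40: 20·a = 40, so a* = 2 and o* = 2.

a* = 2, o* = 2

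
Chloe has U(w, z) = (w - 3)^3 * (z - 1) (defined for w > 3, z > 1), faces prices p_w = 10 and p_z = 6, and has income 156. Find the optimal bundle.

MU_w = 3·(w−3)^2·(z−1), MU_z = (w−3)^3.
MRS = (3/1)·(z−1)/(w−3).
Tangency: set MRS = p_w/p_z = 10/6 = 5/3.
So (3/1)·(z − 1)/(w − 3) = 5/3, i.e. (z − 1) = (5/9)·(w − 3).
Rewrite the budget in excess-of-subsistence terms: 10·(w − 3) + 6·(z − 1) = 156 − 10·3 − 6·1 = 120.
Substituting, (40/3)·(w − 3) = 120, so w − 3 = 9 and w* = 12.
Then z − 1 = (5/9)·9 = 5, so z* = 6.

w* = 12, z* = 6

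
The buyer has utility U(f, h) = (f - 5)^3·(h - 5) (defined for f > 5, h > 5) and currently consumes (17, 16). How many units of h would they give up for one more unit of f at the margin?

MU_f = 3·(f−5)^2·(h−5), MU_h = (f−5)^3.
MRS = (3/1)·(h−5)/(f−5).
At (17, 16): MRS = 2.75.
So at (17, 16) the consumer would give up 2.75 units of h for one more unit of f.

MRS = 2.75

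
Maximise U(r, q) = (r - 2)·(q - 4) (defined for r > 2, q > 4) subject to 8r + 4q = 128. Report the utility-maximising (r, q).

r* = 8, q* = 16

MU_r = (q−4), MU_q = (r−2).
MRS = (q−4)/(r−2).
Tangency: set MRS = p_r/p_q = 8/4 = 2.
So (q − 4)/(r − 2) = 2, i.e. (q − 4) = 2·(r − 2).
Rewrite the budget in excess-of-subsistence terms: 8·(r − 2) + 4·(q − 4) = 128 − 8·2 − 4·4 = 96.
Substituting, 16·(r − 2) = 96, so r − 2 = 6 and r* = 8.
Then q − 4 = 2·6 = 12, so q* = 16.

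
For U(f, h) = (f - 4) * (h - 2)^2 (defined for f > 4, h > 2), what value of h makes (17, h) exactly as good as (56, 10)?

U(56, 10) = 3328.
Set U(17, h) = 3328 and solve.
With f = 17: (17 − 4) = 13, so (h − 2)^2 = 3328/13 = 256.
Taking the square root (with h > 2): h − 2 = 16, so h = 18.
Check: U(17, 18) = 3328.

h = 18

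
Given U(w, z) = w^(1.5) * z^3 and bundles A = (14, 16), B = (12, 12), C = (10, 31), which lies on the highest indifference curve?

Evaluate utility at each bundle:
U(A) = 214561.601.
U(B) = 71831.611.
U(C) = 942074.138.
Highest utility is C, so C ≻ A ≻ B.

Bundle C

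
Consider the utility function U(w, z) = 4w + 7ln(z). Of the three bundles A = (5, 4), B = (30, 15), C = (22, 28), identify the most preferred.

Evaluate utility at each bundle:
U(A) = 29.704.
U(B) = 138.956.
U(C) = 111.325.
Highest utility is B, so B ≻ C ≻ A.

Bundle B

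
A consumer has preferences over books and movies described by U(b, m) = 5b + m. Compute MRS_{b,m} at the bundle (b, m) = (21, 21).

MRS = 5

MU_b = 5, MU_m = 1, so MRS = 5/1 = 5 at every bundle.
At (21, 21): MRS = 5.
So at (21, 21) the consumer would give up 5 units of m for one more unit of b.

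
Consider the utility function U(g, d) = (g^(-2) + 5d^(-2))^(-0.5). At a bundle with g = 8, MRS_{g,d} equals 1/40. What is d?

For CES with ρ = -2, MRS = (1/5)·(d/g)^3.
Setting (1/5)·(d/8)^3 = 1/40 gives (d/8)^3 = 0.125, so d/8 = 0.5 and d = 4.

d = 4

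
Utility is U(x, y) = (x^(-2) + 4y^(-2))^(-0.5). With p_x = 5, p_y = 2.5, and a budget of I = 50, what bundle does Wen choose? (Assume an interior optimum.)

x* = 5, y* = 10

For CES with ρ = -2, MRS = (1/4)·(y/x)^3.
Tangency: set MRS = p_x/p_y = 5/2.5 = 2.
So (y/x)^3 = 8; taking the cube root, y/x = 2, i.e. y = 2·x.
Substitute into the budget 5·x + 2.5·y = 50: 10·x = 50, so x* = 5 and y* = 2·5 = 10.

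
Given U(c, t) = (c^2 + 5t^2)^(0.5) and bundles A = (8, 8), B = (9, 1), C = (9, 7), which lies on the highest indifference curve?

Bundle A

Evaluate utility at each bundle:
U(A) = 19.596.
U(B) = 9.274.
U(C) = 18.055.
Highest utility is A, so A ≻ C ≻ B.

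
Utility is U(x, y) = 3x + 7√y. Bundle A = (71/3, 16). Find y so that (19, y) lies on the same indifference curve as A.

U(71/3, 16) = 99.
Set U(19, y) = 99 and solve.
With x = 19: 7√y = 99 − 3·19 = 42, so √y = 6 and y = 36.
Check: U(19, 36) = 99.

y = 36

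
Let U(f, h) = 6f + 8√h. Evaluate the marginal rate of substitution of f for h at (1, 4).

MRS = 3

MU_f = 6, MU_h = 8/(2√h).
MRS = 6 ÷ (8/(2√h)).
At (1, 4): MRS = 3.
That is, one extra unit of f is worth 3 units of h at the margin.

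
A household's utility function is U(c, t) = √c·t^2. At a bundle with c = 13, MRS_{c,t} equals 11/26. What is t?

MU_c = 0.5·c^(-0.5)·t^2 and MU_t = 2·√c·t.
MRS = MU_c/MU_t = (0.25)·t/c.
Substitute c = 13: MRS = t/52. Setting t/52 = 11/26 gives t = (11/26)·52 = 22.

t = 22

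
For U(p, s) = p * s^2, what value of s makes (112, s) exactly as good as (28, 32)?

s = 16

U(28, 32) = 28672.
Set U(112, s) = 28672 and solve.
With p = 112: s^2 = 28672/112 = 256; taking the square root, s = 16.
Check: U(112, 16) = 28672.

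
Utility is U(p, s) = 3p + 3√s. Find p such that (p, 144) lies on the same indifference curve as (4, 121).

U(4, 121) = 45.
Set U(p, 144) = 45 and solve.
With s = 144: √144 = 12, so 3p = 45 − 3·12 = 9 and p = 3.
Check: U(3, 144) = 45.

p = 3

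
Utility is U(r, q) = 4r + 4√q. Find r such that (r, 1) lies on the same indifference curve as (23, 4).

r = 24

U(23, 4) = 100.
Set U(r, 1) = 100 and solve.
With q = 1: √1 = 1, so 4r = 100 − 4·1 = 96 and r = 24.
Check: U(24, 1) = 100.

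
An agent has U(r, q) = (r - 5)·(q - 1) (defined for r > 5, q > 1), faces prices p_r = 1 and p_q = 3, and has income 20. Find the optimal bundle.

MU_r = (q−1), MU_q = (r−5).
MRS = (q−1)/(r−5).
Tangency: set MRS = p_r/p_q = 1/3.
So (q − 1)/(r − 5) = 1/3, i.e. (q − 1) = (1/3)·(r − 5).
Rewrite the budget in excess-of-subsistence terms: 1·(r − 5) + 3·(q − 1) = 20 − 1·5 − 3·1 = 12.
Substituting, 2·(r − 5) = 12, so r − 5 = 6 and r* = 11.
Then q − 1 = (1/3)·6 = 2, so q* = 3.

r* = 11, q* = 3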